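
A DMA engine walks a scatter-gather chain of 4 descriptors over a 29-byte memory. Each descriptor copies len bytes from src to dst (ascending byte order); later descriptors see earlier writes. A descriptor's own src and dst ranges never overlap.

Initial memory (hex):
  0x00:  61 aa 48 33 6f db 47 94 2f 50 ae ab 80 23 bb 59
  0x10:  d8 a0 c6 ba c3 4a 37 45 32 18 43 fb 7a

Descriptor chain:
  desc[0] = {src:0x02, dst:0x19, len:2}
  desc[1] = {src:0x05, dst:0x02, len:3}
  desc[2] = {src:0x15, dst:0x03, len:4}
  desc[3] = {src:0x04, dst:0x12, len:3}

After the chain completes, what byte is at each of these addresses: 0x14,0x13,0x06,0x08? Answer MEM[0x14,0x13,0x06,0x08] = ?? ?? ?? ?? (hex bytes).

MEM[0x14,0x13,0x06,0x08] = 32 45 32 2f

#0 dst[0x19+2] := {0x48,0x33}
#1 dst[0x02+3] := {0xdb,0x47,0x94}
#2 dst[0x03+4] := {0x4a,0x37,0x45,0x32}
#3 dst[0x12+3] := {0x37,0x45,0x32}
query mem[0x14]=0x32, mem[0x13]=0x45, mem[0x06]=0x32, mem[0x08]=0x2f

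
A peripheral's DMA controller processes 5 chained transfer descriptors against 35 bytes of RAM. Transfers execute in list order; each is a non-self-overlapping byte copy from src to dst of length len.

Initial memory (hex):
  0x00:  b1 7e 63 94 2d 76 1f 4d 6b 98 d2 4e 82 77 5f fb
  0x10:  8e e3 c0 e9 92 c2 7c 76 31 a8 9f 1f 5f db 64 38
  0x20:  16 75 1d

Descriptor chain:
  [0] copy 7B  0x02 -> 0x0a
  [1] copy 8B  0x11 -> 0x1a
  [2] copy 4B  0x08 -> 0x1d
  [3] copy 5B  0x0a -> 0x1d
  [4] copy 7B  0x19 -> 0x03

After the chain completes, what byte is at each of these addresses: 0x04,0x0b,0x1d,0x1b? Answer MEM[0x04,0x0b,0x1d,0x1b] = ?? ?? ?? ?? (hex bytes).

MEM[0x04,0x0b,0x1d,0x1b] = e3 94 63 c0

  after D0: wrote 7B at 0x0a = 63942d761f4d6b
  after D1: wrote 8B at 0x1a = e3c0e992c27c7631
  after D2: wrote 4B at 0x1d = 6b986394
  after D3: wrote 5B at 0x1d = 63942d761f
  after D4: wrote 7B at 0x03 = a8e3c0e963942d
query mem[0x04]=0xe3, mem[0x0b]=0x94, mem[0x1d]=0x63, mem[0x1b]=0xc0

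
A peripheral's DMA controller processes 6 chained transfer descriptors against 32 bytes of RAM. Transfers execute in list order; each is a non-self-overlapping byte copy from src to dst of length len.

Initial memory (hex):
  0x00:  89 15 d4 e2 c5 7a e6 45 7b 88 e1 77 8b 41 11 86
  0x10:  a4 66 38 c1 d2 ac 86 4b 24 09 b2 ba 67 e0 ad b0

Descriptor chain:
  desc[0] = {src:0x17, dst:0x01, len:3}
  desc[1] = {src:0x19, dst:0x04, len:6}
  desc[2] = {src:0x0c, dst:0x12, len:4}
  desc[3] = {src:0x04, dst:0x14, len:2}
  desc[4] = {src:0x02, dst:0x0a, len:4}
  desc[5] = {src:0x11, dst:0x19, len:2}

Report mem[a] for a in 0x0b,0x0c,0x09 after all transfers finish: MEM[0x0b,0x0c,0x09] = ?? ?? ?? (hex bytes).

MEM[0x0b,0x0c,0x09] = 09 09 ad

#0 dst[0x01+3] := {0x4b,0x24,0x09}
#1 dst[0x04+6] := {0x09,0xb2,0xba,0x67,0xe0,0xad}
#2 dst[0x12+4] := {0x8b,0x41,0x11,0x86}
#3 dst[0x14+2] := {0x09,0xb2}
#4 dst[0x0a+4] := {0x24,0x09,0x09,0xb2}
#5 dst[0x19+2] := {0x66,0x8b}
query mem[0x0b]=0x09, mem[0x0c]=0x09, mem[0x09]=0xad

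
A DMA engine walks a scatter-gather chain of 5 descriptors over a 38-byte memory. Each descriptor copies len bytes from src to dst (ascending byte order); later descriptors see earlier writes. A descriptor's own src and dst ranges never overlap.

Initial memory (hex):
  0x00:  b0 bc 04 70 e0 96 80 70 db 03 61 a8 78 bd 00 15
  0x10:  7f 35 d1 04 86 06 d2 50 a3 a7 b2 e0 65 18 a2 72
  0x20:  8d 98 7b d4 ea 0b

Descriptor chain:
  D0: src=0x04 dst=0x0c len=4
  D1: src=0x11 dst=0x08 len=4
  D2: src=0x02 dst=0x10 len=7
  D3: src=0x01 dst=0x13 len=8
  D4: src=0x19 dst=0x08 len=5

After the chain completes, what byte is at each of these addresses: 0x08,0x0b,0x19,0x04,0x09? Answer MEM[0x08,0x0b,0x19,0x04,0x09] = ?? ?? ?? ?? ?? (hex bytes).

[0] 0x04->0x0c len=4 : e0 96 80 70
[1] 0x11->0x08 len=4 : 35 d1 04 86
[2] 0x02->0x10 len=7 : 04 70 e0 96 80 70 35
[3] 0x01->0x13 len=8 : bc 04 70 e0 96 80 70 35
[4] 0x19->0x08 len=5 : 70 35 e0 65 18
query mem[0x08]=0x70, mem[0x0b]=0x65, mem[0x19]=0x70, mem[0x04]=0xe0, mem[0x09]=0x35

MEM[0x08,0x0b,0x19,0x04,0x09] = 70 65 70 e0 35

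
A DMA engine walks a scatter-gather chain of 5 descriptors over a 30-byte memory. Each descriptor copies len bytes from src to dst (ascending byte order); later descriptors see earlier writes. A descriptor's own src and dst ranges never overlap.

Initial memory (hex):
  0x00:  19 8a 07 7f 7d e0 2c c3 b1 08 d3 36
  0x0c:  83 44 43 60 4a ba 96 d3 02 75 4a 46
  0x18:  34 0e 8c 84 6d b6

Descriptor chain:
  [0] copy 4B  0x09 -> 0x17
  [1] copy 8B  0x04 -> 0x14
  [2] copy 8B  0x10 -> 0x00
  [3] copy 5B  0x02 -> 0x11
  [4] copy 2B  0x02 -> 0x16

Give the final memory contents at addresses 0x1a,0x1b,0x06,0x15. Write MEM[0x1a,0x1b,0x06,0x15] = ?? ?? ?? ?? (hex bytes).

#0 dst[0x17+4] := {0x08,0xd3,0x36,0x83}
#1 dst[0x14+8] := {0x7d,0xe0,0x2c,0xc3,0xb1,0x08,0xd3,0x36}
#2 dst[0x00+8] := {0x4a,0xba,0x96,0xd3,0x7d,0xe0,0x2c,0xc3}
#3 dst[0x11+5] := {0x96,0xd3,0x7d,0xe0,0x2c}
#4 dst[0x16+2] := {0x96,0xd3}
query mem[0x1a]=0xd3, mem[0x1b]=0x36, mem[0x06]=0x2c, mem[0x15]=0x2c

MEM[0x1a,0x1b,0x06,0x15] = d3 36 2c 2c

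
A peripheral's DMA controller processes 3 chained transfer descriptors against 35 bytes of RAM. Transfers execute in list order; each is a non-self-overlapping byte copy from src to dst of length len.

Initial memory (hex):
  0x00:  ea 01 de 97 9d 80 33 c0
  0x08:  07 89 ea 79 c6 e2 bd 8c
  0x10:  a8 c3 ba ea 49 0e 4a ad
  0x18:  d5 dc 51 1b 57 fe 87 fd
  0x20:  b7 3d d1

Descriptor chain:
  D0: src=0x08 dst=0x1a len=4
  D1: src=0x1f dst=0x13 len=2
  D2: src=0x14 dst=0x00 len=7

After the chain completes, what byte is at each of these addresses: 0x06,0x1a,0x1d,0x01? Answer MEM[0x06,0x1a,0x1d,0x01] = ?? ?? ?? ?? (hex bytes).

  after D0: wrote 4B at 0x1a = 0789ea79
  after D1: wrote 2B at 0x13 = fdb7
  after D2: wrote 7B at 0x00 = b70e4aadd5dc07
query mem[0x06]=0x07, mem[0x1a]=0x07, mem[0x1d]=0x79, mem[0x01]=0x0e

MEM[0x06,0x1a,0x1d,0x01] = 07 07 79 0e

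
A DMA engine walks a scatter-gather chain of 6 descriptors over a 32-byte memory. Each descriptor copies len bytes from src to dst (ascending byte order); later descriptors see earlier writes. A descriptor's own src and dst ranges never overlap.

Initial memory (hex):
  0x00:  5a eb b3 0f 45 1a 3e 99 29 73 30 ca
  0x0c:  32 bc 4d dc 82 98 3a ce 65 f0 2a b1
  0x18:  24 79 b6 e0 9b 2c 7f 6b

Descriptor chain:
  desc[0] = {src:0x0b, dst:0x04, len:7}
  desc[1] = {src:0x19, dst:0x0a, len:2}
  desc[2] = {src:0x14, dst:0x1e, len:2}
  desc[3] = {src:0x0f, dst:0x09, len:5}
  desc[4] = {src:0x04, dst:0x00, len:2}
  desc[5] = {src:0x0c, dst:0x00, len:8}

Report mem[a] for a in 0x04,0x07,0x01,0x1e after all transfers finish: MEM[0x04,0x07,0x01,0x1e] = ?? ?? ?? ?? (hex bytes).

MEM[0x04,0x07,0x01,0x1e] = 82 ce ce 65

  after D0: wrote 7B at 0x04 = ca32bc4ddc8298
  after D1: wrote 2B at 0x0a = 79b6
  after D2: wrote 2B at 0x1e = 65f0
  after D3: wrote 5B at 0x09 = dc82983ace
  after D4: wrote 2B at 0x00 = ca32
  after D5: wrote 8B at 0x00 = 3ace4ddc82983ace
query mem[0x04]=0x82, mem[0x07]=0xce, mem[0x01]=0xce, mem[0x1e]=0x65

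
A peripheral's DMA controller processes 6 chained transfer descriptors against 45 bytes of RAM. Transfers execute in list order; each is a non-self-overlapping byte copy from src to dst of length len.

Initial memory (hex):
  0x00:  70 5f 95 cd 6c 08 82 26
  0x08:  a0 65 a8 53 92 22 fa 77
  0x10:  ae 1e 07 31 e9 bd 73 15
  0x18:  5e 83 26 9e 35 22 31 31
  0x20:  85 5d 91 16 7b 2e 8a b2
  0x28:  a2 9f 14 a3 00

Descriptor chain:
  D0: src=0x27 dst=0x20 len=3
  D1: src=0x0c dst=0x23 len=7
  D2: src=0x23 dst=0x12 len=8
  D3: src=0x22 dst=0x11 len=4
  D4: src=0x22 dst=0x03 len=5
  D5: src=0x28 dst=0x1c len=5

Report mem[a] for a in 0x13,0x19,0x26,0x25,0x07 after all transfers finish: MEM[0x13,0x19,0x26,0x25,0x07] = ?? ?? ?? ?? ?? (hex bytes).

  after D0: wrote 3B at 0x20 = b2a29f
  after D1: wrote 7B at 0x23 = 9222fa77ae1e07
  after D2: wrote 8B at 0x12 = 9222fa77ae1e0714
  after D3: wrote 4B at 0x11 = 9f9222fa
  after D4: wrote 5B at 0x03 = 9f9222fa77
  after D5: wrote 5B at 0x1c = 1e0714a300
query mem[0x13]=0x22, mem[0x19]=0x14, mem[0x26]=0x77, mem[0x25]=0xfa, mem[0x07]=0x77

MEM[0x13,0x19,0x26,0x25,0x07] = 22 14 77 fa 77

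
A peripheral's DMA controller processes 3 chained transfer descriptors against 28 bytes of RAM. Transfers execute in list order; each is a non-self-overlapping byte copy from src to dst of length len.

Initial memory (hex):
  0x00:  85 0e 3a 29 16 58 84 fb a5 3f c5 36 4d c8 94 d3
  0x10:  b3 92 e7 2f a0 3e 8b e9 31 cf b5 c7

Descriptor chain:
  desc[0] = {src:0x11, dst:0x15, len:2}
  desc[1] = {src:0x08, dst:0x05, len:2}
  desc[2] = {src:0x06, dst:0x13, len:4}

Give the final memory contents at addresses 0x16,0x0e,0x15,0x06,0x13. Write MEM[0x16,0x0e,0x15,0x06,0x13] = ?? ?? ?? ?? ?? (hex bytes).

MEM[0x16,0x0e,0x15,0x06,0x13] = 3f 94 a5 3f 3f

[0] 0x11->0x15 len=2 : 92 e7
[1] 0x08->0x05 len=2 : a5 3f
[2] 0x06->0x13 len=4 : 3f fb a5 3f
query mem[0x16]=0x3f, mem[0x0e]=0x94, mem[0x15]=0xa5, mem[0x06]=0x3f, mem[0x13]=0x3f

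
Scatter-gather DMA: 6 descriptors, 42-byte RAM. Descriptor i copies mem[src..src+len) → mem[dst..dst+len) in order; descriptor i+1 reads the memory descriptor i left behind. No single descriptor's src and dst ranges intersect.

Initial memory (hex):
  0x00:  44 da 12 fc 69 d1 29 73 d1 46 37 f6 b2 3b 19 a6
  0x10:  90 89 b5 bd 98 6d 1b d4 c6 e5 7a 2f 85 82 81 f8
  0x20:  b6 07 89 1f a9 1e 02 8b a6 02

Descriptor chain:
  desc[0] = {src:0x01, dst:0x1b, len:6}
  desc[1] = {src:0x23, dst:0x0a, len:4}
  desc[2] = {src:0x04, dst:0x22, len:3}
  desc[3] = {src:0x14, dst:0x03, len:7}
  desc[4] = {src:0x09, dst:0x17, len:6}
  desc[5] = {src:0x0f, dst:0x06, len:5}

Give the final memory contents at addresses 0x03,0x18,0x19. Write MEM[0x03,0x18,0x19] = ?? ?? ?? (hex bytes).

MEM[0x03,0x18,0x19] = 98 1f a9

D0: mem[0x1b..0x20] <- [da 12 fc 69 d1 29]
D1: mem[0x0a..0x0d] <- [1f a9 1e 02]
D2: mem[0x22..0x24] <- [69 d1 29]
D3: mem[0x03..0x09] <- [98 6d 1b d4 c6 e5 7a]
D4: mem[0x17..0x1c] <- [7a 1f a9 1e 02 19]
D5: mem[0x06..0x0a] <- [a6 90 89 b5 bd]
query mem[0x03]=0x98, mem[0x18]=0x1f, mem[0x19]=0xa9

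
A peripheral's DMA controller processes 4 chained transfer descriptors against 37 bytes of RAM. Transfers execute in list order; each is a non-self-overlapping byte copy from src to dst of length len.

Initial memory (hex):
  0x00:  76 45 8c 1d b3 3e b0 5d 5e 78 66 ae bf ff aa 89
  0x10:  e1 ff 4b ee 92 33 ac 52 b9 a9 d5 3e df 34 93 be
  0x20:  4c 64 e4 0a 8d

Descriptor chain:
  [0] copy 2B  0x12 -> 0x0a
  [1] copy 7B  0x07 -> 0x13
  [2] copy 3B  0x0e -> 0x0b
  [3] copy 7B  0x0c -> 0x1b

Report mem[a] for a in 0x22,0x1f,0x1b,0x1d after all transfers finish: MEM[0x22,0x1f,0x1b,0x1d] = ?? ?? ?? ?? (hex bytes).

  after D0: wrote 2B at 0x0a = 4bee
  after D1: wrote 7B at 0x13 = 5d5e784beebfff
  after D2: wrote 3B at 0x0b = aa89e1
  after D3: wrote 7B at 0x1b = 89e1aa89e1ff4b
query mem[0x22]=0xe4, mem[0x1f]=0xe1, mem[0x1b]=0x89, mem[0x1d]=0xaa

MEM[0x22,0x1f,0x1b,0x1d] = e4 e1 89 aa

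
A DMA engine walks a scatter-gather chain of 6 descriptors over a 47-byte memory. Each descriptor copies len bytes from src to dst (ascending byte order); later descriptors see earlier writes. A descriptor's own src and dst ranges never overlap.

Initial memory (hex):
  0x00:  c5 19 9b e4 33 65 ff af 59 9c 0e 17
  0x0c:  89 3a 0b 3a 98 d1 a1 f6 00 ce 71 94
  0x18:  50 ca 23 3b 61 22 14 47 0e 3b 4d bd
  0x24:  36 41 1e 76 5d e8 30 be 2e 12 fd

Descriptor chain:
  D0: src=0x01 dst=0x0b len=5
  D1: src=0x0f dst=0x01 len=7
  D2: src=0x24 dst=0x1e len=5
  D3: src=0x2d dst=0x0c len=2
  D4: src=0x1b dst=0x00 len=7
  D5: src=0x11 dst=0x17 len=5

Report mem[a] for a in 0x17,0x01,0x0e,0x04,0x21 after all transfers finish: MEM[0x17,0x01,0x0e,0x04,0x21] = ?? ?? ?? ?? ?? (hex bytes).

MEM[0x17,0x01,0x0e,0x04,0x21] = d1 61 33 41 76

D0: mem[0x0b..0x0f] <- [19 9b e4 33 65]
D1: mem[0x01..0x07] <- [65 98 d1 a1 f6 00 ce]
D2: mem[0x1e..0x22] <- [36 41 1e 76 5d]
D3: mem[0x0c..0x0d] <- [12 fd]
D4: mem[0x00..0x06] <- [3b 61 22 36 41 1e 76]
D5: mem[0x17..0x1b] <- [d1 a1 f6 00 ce]
query mem[0x17]=0xd1, mem[0x01]=0x61, mem[0x0e]=0x33, mem[0x04]=0x41, mem[0x21]=0x76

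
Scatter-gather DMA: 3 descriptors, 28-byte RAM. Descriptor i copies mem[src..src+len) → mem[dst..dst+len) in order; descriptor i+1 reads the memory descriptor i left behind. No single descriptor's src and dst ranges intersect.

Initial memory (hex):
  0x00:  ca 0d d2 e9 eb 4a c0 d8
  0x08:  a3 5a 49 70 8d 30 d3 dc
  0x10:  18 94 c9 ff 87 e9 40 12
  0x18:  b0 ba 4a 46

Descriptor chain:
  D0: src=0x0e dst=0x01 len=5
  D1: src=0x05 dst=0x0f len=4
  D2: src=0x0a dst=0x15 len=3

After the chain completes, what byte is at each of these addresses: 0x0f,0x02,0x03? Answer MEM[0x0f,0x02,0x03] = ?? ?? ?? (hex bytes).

[0] 0x0e->0x01 len=5 : d3 dc 18 94 c9
[1] 0x05->0x0f len=4 : c9 c0 d8 a3
[2] 0x0a->0x15 len=3 : 49 70 8d
query mem[0x0f]=0xc9, mem[0x02]=0xdc, mem[0x03]=0x18

MEM[0x0f,0x02,0x03] = c9 dc 18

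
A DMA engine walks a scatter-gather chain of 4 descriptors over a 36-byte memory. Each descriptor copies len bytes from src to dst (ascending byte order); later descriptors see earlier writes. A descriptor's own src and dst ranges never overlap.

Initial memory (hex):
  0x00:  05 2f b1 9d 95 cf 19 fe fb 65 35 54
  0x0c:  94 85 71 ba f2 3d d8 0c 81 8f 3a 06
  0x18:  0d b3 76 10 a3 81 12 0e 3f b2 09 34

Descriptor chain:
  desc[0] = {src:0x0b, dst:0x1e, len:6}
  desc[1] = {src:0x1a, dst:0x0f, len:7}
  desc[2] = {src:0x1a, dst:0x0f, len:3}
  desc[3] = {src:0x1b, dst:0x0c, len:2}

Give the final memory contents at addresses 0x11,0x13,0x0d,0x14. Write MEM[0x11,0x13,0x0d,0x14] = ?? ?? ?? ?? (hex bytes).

  after D0: wrote 6B at 0x1e = 54948571baf2
  after D1: wrote 7B at 0x0f = 7610a381549485
  after D2: wrote 3B at 0x0f = 7610a3
  after D3: wrote 2B at 0x0c = 10a3
query mem[0x11]=0xa3, mem[0x13]=0x54, mem[0x0d]=0xa3, mem[0x14]=0x94

MEM[0x11,0x13,0x0d,0x14] = a3 54 a3 94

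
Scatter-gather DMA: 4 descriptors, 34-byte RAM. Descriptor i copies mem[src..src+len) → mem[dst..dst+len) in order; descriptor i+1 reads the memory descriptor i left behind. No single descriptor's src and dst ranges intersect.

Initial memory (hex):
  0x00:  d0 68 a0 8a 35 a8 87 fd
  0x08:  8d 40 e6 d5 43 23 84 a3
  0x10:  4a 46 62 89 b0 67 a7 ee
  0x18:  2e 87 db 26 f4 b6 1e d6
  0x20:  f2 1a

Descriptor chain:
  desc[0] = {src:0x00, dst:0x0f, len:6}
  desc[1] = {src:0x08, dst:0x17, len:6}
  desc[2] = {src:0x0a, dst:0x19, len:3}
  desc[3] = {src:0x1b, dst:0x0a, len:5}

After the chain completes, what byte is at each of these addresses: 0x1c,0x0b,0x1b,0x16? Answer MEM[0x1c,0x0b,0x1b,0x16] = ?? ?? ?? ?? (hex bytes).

  after D0: wrote 6B at 0x0f = d068a08a35a8
  after D1: wrote 6B at 0x17 = 8d40e6d54323
  after D2: wrote 3B at 0x19 = e6d543
  after D3: wrote 5B at 0x0a = 4323b61ed6
query mem[0x1c]=0x23, mem[0x0b]=0x23, mem[0x1b]=0x43, mem[0x16]=0xa7

MEM[0x1c,0x0b,0x1b,0x16] = 23 23 43 a7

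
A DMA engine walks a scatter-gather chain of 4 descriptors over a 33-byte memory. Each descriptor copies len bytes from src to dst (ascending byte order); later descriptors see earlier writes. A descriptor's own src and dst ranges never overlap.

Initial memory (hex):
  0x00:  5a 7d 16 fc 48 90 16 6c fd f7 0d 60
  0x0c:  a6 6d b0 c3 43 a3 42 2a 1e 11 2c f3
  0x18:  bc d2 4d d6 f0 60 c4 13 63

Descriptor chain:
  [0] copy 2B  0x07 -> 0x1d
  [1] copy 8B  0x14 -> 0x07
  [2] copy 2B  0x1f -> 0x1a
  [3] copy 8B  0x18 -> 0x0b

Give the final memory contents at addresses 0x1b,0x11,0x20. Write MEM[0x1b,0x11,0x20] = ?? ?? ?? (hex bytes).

MEM[0x1b,0x11,0x20] = 63 fd 63

#0 dst[0x1d+2] := {0x6c,0xfd}
#1 dst[0x07+8] := {0x1e,0x11,0x2c,0xf3,0xbc,0xd2,0x4d,0xd6}
#2 dst[0x1a+2] := {0x13,0x63}
#3 dst[0x0b+8] := {0xbc,0xd2,0x13,0x63,0xf0,0x6c,0xfd,0x13}
query mem[0x1b]=0x63, mem[0x11]=0xfd, mem[0x20]=0x63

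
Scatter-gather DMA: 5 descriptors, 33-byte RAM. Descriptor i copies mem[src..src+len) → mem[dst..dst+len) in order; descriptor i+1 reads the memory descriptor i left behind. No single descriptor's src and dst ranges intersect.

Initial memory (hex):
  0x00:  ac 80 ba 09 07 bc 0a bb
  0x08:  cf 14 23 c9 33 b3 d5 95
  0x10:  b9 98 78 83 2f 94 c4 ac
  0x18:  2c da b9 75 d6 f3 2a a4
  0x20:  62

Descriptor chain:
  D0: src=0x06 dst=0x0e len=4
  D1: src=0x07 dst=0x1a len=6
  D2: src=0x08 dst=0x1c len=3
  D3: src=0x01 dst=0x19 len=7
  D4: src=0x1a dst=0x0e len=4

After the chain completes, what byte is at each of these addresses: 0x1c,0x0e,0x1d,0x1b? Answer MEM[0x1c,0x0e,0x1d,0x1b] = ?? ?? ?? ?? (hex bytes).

MEM[0x1c,0x0e,0x1d,0x1b] = 07 ba bc 09

  after D0: wrote 4B at 0x0e = 0abbcf14
  after D1: wrote 6B at 0x1a = bbcf1423c933
  after D2: wrote 3B at 0x1c = cf1423
  after D3: wrote 7B at 0x19 = 80ba0907bc0abb
  after D4: wrote 4B at 0x0e = ba0907bc
query mem[0x1c]=0x07, mem[0x0e]=0xba, mem[0x1d]=0xbc, mem[0x1b]=0x09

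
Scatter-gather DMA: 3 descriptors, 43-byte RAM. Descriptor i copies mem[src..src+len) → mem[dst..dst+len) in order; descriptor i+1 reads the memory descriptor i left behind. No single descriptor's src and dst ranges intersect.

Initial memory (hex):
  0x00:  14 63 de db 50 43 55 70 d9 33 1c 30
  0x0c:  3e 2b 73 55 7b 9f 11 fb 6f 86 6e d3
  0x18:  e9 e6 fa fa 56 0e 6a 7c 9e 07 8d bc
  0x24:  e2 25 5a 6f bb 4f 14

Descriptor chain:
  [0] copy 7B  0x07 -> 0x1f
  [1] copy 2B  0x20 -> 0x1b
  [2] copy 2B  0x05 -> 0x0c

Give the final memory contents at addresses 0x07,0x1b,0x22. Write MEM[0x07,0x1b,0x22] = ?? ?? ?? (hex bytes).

MEM[0x07,0x1b,0x22] = 70 d9 1c

#0 dst[0x1f+7] := {0x70,0xd9,0x33,0x1c,0x30,0x3e,0x2b}
#1 dst[0x1b+2] := {0xd9,0x33}
#2 dst[0x0c+2] := {0x43,0x55}
query mem[0x07]=0x70, mem[0x1b]=0xd9, mem[0x22]=0x1c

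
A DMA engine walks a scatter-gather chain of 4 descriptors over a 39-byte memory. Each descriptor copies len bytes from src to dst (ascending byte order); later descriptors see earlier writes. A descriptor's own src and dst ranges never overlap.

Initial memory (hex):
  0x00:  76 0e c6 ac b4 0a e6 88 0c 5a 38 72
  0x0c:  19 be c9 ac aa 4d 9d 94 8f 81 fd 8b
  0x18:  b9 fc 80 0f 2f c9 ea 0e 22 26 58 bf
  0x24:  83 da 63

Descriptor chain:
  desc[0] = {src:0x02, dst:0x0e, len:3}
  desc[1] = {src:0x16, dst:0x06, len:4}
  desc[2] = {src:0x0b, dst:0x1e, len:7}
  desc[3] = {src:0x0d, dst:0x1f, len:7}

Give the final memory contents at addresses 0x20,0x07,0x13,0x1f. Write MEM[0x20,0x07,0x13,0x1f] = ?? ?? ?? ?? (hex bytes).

D0: mem[0x0e..0x10] <- [c6 ac b4]
D1: mem[0x06..0x09] <- [fd 8b b9 fc]
D2: mem[0x1e..0x24] <- [72 19 be c6 ac b4 4d]
D3: mem[0x1f..0x25] <- [be c6 ac b4 4d 9d 94]
query mem[0x20]=0xc6, mem[0x07]=0x8b, mem[0x13]=0x94, mem[0x1f]=0xbe

MEM[0x20,0x07,0x13,0x1f] = c6 8b 94 be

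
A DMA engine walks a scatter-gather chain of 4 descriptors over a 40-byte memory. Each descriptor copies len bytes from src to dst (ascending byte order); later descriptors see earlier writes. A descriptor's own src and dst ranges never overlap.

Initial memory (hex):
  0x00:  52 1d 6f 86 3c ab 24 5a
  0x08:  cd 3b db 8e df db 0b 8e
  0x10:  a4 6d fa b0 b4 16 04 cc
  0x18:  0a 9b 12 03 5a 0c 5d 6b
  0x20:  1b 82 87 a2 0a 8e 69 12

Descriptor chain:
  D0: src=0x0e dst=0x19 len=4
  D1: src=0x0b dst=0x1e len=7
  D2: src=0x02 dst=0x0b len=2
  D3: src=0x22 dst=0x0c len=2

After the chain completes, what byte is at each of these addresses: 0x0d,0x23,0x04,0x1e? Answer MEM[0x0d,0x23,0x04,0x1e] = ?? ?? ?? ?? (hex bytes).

MEM[0x0d,0x23,0x04,0x1e] = a4 a4 3c 8e

[0] 0x0e->0x19 len=4 : 0b 8e a4 6d
[1] 0x0b->0x1e len=7 : 8e df db 0b 8e a4 6d
[2] 0x02->0x0b len=2 : 6f 86
[3] 0x22->0x0c len=2 : 8e a4
query mem[0x0d]=0xa4, mem[0x23]=0xa4, mem[0x04]=0x3c, mem[0x1e]=0x8e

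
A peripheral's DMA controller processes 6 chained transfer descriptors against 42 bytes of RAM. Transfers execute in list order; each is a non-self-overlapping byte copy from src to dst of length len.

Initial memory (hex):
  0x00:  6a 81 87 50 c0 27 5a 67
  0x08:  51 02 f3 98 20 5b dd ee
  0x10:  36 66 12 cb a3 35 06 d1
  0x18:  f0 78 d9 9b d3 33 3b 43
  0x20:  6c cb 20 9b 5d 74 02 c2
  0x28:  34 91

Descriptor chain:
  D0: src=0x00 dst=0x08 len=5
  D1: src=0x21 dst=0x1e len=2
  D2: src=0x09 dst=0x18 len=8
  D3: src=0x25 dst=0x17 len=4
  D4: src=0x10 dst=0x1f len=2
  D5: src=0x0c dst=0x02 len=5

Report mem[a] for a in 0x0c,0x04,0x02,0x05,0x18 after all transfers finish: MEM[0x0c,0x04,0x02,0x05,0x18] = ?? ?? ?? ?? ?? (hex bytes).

#0 dst[0x08+5] := {0x6a,0x81,0x87,0x50,0xc0}
#1 dst[0x1e+2] := {0xcb,0x20}
#2 dst[0x18+8] := {0x81,0x87,0x50,0xc0,0x5b,0xdd,0xee,0x36}
#3 dst[0x17+4] := {0x74,0x02,0xc2,0x34}
#4 dst[0x1f+2] := {0x36,0x66}
#5 dst[0x02+5] := {0xc0,0x5b,0xdd,0xee,0x36}
query mem[0x0c]=0xc0, mem[0x04]=0xdd, mem[0x02]=0xc0, mem[0x05]=0xee, mem[0x18]=0x02

MEM[0x0c,0x04,0x02,0x05,0x18] = c0 dd c0 ee 02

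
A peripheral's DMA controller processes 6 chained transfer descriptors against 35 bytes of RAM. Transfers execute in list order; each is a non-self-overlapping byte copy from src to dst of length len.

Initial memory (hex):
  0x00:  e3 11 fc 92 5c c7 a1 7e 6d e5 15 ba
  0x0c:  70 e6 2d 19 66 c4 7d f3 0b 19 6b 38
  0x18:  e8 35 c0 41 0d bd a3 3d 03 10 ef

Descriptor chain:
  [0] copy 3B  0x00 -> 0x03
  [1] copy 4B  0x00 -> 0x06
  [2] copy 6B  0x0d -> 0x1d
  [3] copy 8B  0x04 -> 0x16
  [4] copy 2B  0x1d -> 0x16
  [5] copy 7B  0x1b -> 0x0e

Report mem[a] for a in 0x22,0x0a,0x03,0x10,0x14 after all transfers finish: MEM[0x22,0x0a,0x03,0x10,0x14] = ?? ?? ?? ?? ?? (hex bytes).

D0: mem[0x03..0x05] <- [e3 11 fc]
D1: mem[0x06..0x09] <- [e3 11 fc e3]
D2: mem[0x1d..0x22] <- [e6 2d 19 66 c4 7d]
D3: mem[0x16..0x1d] <- [11 fc e3 11 fc e3 15 ba]
D4: mem[0x16..0x17] <- [ba 2d]
D5: mem[0x0e..0x14] <- [e3 15 ba 2d 19 66 c4]
query mem[0x22]=0x7d, mem[0x0a]=0x15, mem[0x03]=0xe3, mem[0x10]=0xba, mem[0x14]=0xc4

MEM[0x22,0x0a,0x03,0x10,0x14] = 7d 15 e3 ba c4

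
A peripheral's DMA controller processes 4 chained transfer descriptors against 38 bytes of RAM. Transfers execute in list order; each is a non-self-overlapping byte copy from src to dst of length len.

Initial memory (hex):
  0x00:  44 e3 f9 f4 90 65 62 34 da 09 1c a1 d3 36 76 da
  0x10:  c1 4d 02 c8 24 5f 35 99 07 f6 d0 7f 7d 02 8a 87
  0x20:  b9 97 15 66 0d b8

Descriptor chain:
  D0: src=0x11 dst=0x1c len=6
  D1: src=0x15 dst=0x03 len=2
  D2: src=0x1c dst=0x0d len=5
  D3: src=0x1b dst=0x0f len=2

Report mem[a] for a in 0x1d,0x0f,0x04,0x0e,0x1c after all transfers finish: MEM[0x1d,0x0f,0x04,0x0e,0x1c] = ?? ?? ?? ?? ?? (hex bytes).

D0: mem[0x1c..0x21] <- [4d 02 c8 24 5f 35]
D1: mem[0x03..0x04] <- [5f 35]
D2: mem[0x0d..0x11] <- [4d 02 c8 24 5f]
D3: mem[0x0f..0x10] <- [7f 4d]
query mem[0x1d]=0x02, mem[0x0f]=0x7f, mem[0x04]=0x35, mem[0x0e]=0x02, mem[0x1c]=0x4d

MEM[0x1d,0x0f,0x04,0x0e,0x1c] = 02 7f 35 02 4d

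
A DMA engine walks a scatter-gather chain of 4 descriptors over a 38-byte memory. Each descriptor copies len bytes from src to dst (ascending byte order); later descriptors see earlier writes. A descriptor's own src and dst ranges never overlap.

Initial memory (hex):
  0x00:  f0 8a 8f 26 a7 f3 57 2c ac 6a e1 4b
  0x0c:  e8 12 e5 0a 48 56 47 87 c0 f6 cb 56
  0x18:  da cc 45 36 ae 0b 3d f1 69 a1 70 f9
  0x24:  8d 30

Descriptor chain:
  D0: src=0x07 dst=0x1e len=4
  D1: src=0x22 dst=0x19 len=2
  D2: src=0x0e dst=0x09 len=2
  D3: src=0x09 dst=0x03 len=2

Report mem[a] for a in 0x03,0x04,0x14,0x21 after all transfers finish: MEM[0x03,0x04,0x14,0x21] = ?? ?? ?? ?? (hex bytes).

#0 dst[0x1e+4] := {0x2c,0xac,0x6a,0xe1}
#1 dst[0x19+2] := {0x70,0xf9}
#2 dst[0x09+2] := {0xe5,0x0a}
#3 dst[0x03+2] := {0xe5,0x0a}
query mem[0x03]=0xe5, mem[0x04]=0x0a, mem[0x14]=0xc0, mem[0x21]=0xe1

MEM[0x03,0x04,0x14,0x21] = e5 0a c0 e1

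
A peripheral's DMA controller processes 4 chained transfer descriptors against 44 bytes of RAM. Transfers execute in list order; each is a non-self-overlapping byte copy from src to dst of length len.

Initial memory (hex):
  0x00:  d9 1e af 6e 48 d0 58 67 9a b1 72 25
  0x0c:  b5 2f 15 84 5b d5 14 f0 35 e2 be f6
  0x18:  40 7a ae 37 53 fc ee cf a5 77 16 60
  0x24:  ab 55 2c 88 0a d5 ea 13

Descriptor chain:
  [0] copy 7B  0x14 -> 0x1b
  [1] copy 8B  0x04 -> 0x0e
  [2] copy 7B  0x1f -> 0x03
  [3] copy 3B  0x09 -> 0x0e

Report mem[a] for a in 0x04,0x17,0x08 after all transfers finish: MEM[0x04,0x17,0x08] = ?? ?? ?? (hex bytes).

[0] 0x14->0x1b len=7 : 35 e2 be f6 40 7a ae
[1] 0x04->0x0e len=8 : 48 d0 58 67 9a b1 72 25
[2] 0x1f->0x03 len=7 : 40 7a ae 16 60 ab 55
[3] 0x09->0x0e len=3 : 55 72 25
query mem[0x04]=0x7a, mem[0x17]=0xf6, mem[0x08]=0xab

MEM[0x04,0x17,0x08] = 7a f6 ab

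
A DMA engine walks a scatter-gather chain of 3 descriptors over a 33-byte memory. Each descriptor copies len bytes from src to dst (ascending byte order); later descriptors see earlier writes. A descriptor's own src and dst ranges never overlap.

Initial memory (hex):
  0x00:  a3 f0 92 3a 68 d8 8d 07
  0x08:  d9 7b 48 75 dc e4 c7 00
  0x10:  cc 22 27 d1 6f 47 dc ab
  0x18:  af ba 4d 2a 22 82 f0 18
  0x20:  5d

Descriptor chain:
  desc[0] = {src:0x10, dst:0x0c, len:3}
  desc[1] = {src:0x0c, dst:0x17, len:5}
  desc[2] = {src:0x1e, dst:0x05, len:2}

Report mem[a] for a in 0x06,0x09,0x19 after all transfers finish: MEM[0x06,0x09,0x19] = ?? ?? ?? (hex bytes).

MEM[0x06,0x09,0x19] = 18 7b 27

[0] 0x10->0x0c len=3 : cc 22 27
[1] 0x0c->0x17 len=5 : cc 22 27 00 cc
[2] 0x1e->0x05 len=2 : f0 18
query mem[0x06]=0x18, mem[0x09]=0x7b, mem[0x19]=0x27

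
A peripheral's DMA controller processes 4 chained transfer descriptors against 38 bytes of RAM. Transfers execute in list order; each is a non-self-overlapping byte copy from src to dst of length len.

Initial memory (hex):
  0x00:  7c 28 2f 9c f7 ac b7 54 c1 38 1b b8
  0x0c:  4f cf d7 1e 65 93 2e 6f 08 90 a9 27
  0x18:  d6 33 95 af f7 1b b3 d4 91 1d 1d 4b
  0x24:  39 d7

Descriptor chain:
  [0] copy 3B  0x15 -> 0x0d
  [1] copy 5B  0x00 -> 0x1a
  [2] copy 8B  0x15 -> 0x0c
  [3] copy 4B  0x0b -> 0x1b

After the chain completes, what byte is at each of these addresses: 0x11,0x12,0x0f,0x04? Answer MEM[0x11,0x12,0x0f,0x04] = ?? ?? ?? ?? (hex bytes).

  after D0: wrote 3B at 0x0d = 90a927
  after D1: wrote 5B at 0x1a = 7c282f9cf7
  after D2: wrote 8B at 0x0c = 90a927d6337c282f
  after D3: wrote 4B at 0x1b = b890a927
query mem[0x11]=0x7c, mem[0x12]=0x28, mem[0x0f]=0xd6, mem[0x04]=0xf7

MEM[0x11,0x12,0x0f,0x04] = 7c 28 d6 f7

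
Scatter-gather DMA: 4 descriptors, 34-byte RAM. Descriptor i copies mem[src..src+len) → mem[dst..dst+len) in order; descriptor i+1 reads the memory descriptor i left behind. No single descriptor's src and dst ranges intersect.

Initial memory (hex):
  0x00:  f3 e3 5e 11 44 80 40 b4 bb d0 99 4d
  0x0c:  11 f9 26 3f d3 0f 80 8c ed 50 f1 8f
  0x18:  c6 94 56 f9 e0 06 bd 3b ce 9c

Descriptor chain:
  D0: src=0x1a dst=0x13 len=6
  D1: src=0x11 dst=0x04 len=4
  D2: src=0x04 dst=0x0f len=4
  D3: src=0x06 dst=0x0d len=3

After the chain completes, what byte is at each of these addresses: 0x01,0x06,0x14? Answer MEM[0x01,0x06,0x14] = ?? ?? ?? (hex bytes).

  after D0: wrote 6B at 0x13 = 56f9e006bd3b
  after D1: wrote 4B at 0x04 = 0f8056f9
  after D2: wrote 4B at 0x0f = 0f8056f9
  after D3: wrote 3B at 0x0d = 56f9bb
query mem[0x01]=0xe3, mem[0x06]=0x56, mem[0x14]=0xf9

MEM[0x01,0x06,0x14] = e3 56 f9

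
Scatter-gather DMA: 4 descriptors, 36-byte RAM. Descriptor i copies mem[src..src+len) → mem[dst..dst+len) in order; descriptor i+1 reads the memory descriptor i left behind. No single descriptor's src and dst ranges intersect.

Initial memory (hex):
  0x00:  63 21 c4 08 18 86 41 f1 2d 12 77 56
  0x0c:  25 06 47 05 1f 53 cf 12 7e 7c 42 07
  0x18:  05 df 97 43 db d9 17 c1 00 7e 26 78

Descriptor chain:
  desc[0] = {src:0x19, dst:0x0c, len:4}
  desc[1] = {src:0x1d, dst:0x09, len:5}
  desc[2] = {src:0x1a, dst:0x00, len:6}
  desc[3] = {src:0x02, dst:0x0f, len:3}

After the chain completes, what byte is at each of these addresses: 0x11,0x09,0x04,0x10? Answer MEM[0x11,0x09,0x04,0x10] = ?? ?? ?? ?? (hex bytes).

[0] 0x19->0x0c len=4 : df 97 43 db
[1] 0x1d->0x09 len=5 : d9 17 c1 00 7e
[2] 0x1a->0x00 len=6 : 97 43 db d9 17 c1
[3] 0x02->0x0f len=3 : db d9 17
query mem[0x11]=0x17, mem[0x09]=0xd9, mem[0x04]=0x17, mem[0x10]=0xd9

MEM[0x11,0x09,0x04,0x10] = 17 d9 17 d9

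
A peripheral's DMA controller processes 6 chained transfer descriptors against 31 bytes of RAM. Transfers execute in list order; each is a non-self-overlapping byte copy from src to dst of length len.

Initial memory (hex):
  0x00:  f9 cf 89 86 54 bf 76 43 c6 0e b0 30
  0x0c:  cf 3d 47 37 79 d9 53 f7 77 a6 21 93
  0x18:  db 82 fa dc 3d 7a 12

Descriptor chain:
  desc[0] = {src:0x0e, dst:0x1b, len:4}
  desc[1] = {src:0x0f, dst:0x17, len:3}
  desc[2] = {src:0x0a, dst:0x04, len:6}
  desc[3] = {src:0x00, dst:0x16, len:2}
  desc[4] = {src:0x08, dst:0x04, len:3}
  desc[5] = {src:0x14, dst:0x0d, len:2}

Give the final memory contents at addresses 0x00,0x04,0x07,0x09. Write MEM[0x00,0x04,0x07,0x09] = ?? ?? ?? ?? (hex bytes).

MEM[0x00,0x04,0x07,0x09] = f9 47 3d 37

[0] 0x0e->0x1b len=4 : 47 37 79 d9
[1] 0x0f->0x17 len=3 : 37 79 d9
[2] 0x0a->0x04 len=6 : b0 30 cf 3d 47 37
[3] 0x00->0x16 len=2 : f9 cf
[4] 0x08->0x04 len=3 : 47 37 b0
[5] 0x14->0x0d len=2 : 77 a6
query mem[0x00]=0xf9, mem[0x04]=0x47, mem[0x07]=0x3d, mem[0x09]=0x37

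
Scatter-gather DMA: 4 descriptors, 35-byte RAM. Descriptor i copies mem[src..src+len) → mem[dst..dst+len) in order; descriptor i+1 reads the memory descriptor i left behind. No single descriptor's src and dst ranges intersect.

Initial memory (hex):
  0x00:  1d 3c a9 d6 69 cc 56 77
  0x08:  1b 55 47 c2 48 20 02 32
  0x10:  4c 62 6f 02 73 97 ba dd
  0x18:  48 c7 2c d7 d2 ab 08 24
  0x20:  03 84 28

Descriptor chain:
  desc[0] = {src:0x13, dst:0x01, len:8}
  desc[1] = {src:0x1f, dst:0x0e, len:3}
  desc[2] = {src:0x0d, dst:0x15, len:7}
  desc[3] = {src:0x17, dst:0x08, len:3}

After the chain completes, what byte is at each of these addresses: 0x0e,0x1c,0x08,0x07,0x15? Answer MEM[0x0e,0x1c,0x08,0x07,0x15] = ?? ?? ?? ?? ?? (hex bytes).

MEM[0x0e,0x1c,0x08,0x07,0x15] = 24 d2 03 c7 20

#0 dst[0x01+8] := {0x02,0x73,0x97,0xba,0xdd,0x48,0xc7,0x2c}
#1 dst[0x0e+3] := {0x24,0x03,0x84}
#2 dst[0x15+7] := {0x20,0x24,0x03,0x84,0x62,0x6f,0x02}
#3 dst[0x08+3] := {0x03,0x84,0x62}
query mem[0x0e]=0x24, mem[0x1c]=0xd2, mem[0x08]=0x03, mem[0x07]=0xc7, mem[0x15]=0x20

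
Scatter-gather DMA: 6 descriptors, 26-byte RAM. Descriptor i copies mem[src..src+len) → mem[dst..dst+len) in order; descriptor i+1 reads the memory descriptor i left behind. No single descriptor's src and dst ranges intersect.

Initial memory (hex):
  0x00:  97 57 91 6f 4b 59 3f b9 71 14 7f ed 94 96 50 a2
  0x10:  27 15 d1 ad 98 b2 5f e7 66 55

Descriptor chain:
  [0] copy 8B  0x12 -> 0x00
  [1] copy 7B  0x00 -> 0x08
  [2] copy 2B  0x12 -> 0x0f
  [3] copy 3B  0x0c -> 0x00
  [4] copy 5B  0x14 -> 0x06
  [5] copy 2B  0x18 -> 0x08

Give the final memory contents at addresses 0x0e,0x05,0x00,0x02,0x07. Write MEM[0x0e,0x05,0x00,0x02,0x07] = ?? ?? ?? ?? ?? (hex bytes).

MEM[0x0e,0x05,0x00,0x02,0x07] = 66 e7 5f 66 b2

#0 dst[0x00+8] := {0xd1,0xad,0x98,0xb2,0x5f,0xe7,0x66,0x55}
#1 dst[0x08+7] := {0xd1,0xad,0x98,0xb2,0x5f,0xe7,0x66}
#2 dst[0x0f+2] := {0xd1,0xad}
#3 dst[0x00+3] := {0x5f,0xe7,0x66}
#4 dst[0x06+5] := {0x98,0xb2,0x5f,0xe7,0x66}
#5 dst[0x08+2] := {0x66,0x55}
query mem[0x0e]=0x66, mem[0x05]=0xe7, mem[0x00]=0x5f, mem[0x02]=0x66, mem[0x07]=0xb2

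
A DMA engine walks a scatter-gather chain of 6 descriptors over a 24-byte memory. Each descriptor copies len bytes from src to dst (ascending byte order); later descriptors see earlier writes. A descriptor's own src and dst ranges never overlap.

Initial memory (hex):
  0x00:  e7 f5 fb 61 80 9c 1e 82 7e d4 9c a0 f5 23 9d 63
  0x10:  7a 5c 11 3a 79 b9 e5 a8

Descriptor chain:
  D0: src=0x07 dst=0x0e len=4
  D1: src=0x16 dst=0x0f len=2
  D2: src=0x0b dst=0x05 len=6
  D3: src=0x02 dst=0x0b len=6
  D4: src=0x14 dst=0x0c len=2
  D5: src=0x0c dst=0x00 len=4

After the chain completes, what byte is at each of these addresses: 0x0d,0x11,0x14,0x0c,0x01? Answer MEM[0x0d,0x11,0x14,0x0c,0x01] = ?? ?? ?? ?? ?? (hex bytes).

MEM[0x0d,0x11,0x14,0x0c,0x01] = b9 9c 79 79 b9

[0] 0x07->0x0e len=4 : 82 7e d4 9c
[1] 0x16->0x0f len=2 : e5 a8
[2] 0x0b->0x05 len=6 : a0 f5 23 82 e5 a8
[3] 0x02->0x0b len=6 : fb 61 80 a0 f5 23
[4] 0x14->0x0c len=2 : 79 b9
[5] 0x0c->0x00 len=4 : 79 b9 a0 f5
query mem[0x0d]=0xb9, mem[0x11]=0x9c, mem[0x14]=0x79, mem[0x0c]=0x79, mem[0x01]=0xb9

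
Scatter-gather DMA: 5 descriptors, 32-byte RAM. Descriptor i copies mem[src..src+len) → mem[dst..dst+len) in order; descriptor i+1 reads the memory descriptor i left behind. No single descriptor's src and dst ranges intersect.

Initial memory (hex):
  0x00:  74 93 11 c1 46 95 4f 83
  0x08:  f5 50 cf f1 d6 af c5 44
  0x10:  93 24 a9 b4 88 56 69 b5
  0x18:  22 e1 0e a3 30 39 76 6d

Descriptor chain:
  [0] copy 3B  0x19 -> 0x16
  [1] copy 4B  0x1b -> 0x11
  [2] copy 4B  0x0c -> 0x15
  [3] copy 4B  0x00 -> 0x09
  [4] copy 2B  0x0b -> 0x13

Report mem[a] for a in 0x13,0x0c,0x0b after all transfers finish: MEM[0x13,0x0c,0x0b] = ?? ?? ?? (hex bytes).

MEM[0x13,0x0c,0x0b] = 11 c1 11

#0 dst[0x16+3] := {0xe1,0x0e,0xa3}
#1 dst[0x11+4] := {0xa3,0x30,0x39,0x76}
#2 dst[0x15+4] := {0xd6,0xaf,0xc5,0x44}
#3 dst[0x09+4] := {0x74,0x93,0x11,0xc1}
#4 dst[0x13+2] := {0x11,0xc1}
query mem[0x13]=0x11, mem[0x0c]=0xc1, mem[0x0b]=0x11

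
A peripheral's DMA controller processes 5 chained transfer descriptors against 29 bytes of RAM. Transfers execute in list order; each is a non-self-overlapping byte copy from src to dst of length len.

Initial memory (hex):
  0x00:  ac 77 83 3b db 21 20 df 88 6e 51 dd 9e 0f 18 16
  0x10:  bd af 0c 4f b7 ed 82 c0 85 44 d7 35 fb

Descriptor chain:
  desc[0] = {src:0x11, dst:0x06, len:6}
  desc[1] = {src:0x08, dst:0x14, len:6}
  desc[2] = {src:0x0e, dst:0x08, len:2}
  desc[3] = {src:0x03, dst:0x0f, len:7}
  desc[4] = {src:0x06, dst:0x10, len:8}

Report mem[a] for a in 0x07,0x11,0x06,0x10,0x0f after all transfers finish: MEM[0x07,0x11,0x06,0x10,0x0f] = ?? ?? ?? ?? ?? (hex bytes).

MEM[0x07,0x11,0x06,0x10,0x0f] = 0c 0c af af 3b

#0 dst[0x06+6] := {0xaf,0x0c,0x4f,0xb7,0xed,0x82}
#1 dst[0x14+6] := {0x4f,0xb7,0xed,0x82,0x9e,0x0f}
#2 dst[0x08+2] := {0x18,0x16}
#3 dst[0x0f+7] := {0x3b,0xdb,0x21,0xaf,0x0c,0x18,0x16}
#4 dst[0x10+8] := {0xaf,0x0c,0x18,0x16,0xed,0x82,0x9e,0x0f}
query mem[0x07]=0x0c, mem[0x11]=0x0c, mem[0x06]=0xaf, mem[0x10]=0xaf, mem[0x0f]=0x3b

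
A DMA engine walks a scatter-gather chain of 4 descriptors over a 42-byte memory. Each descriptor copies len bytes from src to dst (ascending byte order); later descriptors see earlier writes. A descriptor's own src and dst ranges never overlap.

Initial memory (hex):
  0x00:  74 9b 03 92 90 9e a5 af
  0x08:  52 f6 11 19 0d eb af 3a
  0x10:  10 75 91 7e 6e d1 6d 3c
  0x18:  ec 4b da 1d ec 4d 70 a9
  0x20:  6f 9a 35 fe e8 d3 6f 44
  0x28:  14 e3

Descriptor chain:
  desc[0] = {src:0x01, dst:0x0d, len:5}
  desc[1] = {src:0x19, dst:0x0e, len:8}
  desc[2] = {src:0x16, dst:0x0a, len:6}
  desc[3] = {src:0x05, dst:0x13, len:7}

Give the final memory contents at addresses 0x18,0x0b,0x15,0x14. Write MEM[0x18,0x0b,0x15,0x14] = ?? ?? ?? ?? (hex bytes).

MEM[0x18,0x0b,0x15,0x14] = 6d 3c af a5

  after D0: wrote 5B at 0x0d = 9b0392909e
  after D1: wrote 8B at 0x0e = 4bda1dec4d70a96f
  after D2: wrote 6B at 0x0a = 6d3cec4bda1d
  after D3: wrote 7B at 0x13 = 9ea5af52f66d3c
query mem[0x18]=0x6d, mem[0x0b]=0x3c, mem[0x15]=0xaf, mem[0x14]=0xa5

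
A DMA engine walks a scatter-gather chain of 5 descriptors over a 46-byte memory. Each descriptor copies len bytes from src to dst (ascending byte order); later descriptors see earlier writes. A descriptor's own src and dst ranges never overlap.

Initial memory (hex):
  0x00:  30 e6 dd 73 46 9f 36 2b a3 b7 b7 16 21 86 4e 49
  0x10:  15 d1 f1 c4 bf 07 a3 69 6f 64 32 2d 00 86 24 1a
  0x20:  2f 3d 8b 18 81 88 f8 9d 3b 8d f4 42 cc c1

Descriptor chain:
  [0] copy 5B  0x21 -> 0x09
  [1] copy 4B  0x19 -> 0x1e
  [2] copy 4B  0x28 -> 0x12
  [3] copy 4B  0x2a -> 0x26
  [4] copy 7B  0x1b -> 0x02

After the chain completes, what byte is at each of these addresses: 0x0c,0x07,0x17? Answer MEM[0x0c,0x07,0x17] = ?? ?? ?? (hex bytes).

MEM[0x0c,0x07,0x17] = 81 2d 69

#0 dst[0x09+5] := {0x3d,0x8b,0x18,0x81,0x88}
#1 dst[0x1e+4] := {0x64,0x32,0x2d,0x00}
#2 dst[0x12+4] := {0x3b,0x8d,0xf4,0x42}
#3 dst[0x26+4] := {0xf4,0x42,0xcc,0xc1}
#4 dst[0x02+7] := {0x2d,0x00,0x86,0x64,0x32,0x2d,0x00}
query mem[0x0c]=0x81, mem[0x07]=0x2d, mem[0x17]=0x69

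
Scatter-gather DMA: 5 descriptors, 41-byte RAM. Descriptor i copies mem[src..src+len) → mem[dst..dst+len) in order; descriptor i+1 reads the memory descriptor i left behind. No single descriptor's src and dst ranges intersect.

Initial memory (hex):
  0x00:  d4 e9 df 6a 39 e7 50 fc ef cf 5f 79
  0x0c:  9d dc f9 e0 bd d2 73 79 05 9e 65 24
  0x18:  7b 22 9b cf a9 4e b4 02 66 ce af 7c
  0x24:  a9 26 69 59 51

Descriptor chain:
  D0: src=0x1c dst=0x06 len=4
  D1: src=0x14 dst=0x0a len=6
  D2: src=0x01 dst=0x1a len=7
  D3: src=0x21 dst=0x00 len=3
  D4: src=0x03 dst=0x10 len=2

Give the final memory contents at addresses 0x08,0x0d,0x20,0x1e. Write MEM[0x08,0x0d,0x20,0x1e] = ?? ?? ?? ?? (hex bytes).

#0 dst[0x06+4] := {0xa9,0x4e,0xb4,0x02}
#1 dst[0x0a+6] := {0x05,0x9e,0x65,0x24,0x7b,0x22}
#2 dst[0x1a+7] := {0xe9,0xdf,0x6a,0x39,0xe7,0xa9,0x4e}
#3 dst[0x00+3] := {0xce,0xaf,0x7c}
#4 dst[0x10+2] := {0x6a,0x39}
query mem[0x08]=0xb4, mem[0x0d]=0x24, mem[0x20]=0x4e, mem[0x1e]=0xe7

MEM[0x08,0x0d,0x20,0x1e] = b4 24 4e e7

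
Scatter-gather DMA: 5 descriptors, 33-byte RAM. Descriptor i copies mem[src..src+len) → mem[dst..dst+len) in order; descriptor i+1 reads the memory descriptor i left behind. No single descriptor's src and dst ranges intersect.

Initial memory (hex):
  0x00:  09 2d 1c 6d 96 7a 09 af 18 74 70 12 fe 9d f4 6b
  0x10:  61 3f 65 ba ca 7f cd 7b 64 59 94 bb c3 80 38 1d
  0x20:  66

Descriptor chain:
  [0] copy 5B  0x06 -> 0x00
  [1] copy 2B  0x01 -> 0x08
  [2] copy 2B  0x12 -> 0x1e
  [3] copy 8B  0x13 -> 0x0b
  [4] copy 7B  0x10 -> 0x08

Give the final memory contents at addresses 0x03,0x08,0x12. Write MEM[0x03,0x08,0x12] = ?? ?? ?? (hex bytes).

MEM[0x03,0x08,0x12] = 74 64 94

[0] 0x06->0x00 len=5 : 09 af 18 74 70
[1] 0x01->0x08 len=2 : af 18
[2] 0x12->0x1e len=2 : 65 ba
[3] 0x13->0x0b len=8 : ba ca 7f cd 7b 64 59 94
[4] 0x10->0x08 len=7 : 64 59 94 ba ca 7f cd
query mem[0x03]=0x74, mem[0x08]=0x64, mem[0x12]=0x94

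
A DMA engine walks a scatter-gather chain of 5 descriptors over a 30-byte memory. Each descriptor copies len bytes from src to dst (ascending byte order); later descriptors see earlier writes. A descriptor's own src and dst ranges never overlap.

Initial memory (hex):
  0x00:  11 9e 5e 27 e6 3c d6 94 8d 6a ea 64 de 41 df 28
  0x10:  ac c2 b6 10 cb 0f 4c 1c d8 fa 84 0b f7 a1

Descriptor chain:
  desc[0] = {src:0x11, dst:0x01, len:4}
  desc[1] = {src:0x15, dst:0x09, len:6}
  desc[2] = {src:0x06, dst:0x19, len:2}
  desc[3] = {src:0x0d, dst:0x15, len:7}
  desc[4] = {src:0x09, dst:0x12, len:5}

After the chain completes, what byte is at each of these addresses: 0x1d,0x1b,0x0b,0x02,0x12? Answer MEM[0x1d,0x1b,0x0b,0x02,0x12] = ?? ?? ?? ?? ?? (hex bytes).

MEM[0x1d,0x1b,0x0b,0x02,0x12] = a1 10 1c b6 0f

  after D0: wrote 4B at 0x01 = c2b610cb
  after D1: wrote 6B at 0x09 = 0f4c1cd8fa84
  after D2: wrote 2B at 0x19 = d694
  after D3: wrote 7B at 0x15 = fa8428acc2b610
  after D4: wrote 5B at 0x12 = 0f4c1cd8fa
query mem[0x1d]=0xa1, mem[0x1b]=0x10, mem[0x0b]=0x1c, mem[0x02]=0xb6, mem[0x12]=0x0f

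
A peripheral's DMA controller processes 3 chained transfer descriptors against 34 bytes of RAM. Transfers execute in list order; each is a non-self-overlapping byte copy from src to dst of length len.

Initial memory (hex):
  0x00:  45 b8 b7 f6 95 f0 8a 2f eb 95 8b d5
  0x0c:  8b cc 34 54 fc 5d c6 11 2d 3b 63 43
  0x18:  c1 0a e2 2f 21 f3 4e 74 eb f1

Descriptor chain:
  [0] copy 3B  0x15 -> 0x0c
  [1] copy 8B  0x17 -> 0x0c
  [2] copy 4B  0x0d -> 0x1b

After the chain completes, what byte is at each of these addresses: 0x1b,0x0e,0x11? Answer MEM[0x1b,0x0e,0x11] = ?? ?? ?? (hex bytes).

#0 dst[0x0c+3] := {0x3b,0x63,0x43}
#1 dst[0x0c+8] := {0x43,0xc1,0x0a,0xe2,0x2f,0x21,0xf3,0x4e}
#2 dst[0x1b+4] := {0xc1,0x0a,0xe2,0x2f}
query mem[0x1b]=0xc1, mem[0x0e]=0x0a, mem[0x11]=0x21

MEM[0x1b,0x0e,0x11] = c1 0a 21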